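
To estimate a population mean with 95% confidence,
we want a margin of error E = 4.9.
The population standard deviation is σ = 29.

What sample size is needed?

Answer: n = 135

Derivation:
z_0.025 = 1.960
n = (z×σ/E)² = (1.960×29/4.9)²
n = 134.5600
Round up: n = 135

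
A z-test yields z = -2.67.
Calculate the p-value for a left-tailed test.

For z = -2.67:
p = P(Z < -2.67) = Φ(-2.67) = 0.0038

Answer: p-value ≈ 0.0038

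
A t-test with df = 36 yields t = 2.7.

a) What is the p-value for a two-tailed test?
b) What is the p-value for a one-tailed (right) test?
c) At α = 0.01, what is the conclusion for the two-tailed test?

Answer: a) 0.0105, b) 0.0052, c) fail to reject H₀

Derivation:
Using t-distribution with df = 36:
a) Two-tailed: p = 2×P(T > 2.7) = 0.0105
b) One-tailed: p = P(T > 2.7) = 0.0052
c) 0.0105 ≥ 0.01, fail to reject H₀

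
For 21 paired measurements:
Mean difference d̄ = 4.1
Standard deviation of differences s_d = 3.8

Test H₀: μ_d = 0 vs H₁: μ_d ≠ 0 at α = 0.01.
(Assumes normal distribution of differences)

df = n - 1 = 20
SE = s_d/√n = 3.8/√21 = 0.8292
t = d̄/SE = 4.1/0.8292 = 4.9445
Critical value: t_{0.005,20} = ±2.845
p-value ≈ 0.0001
Decision: reject H₀

Answer: t = 4.9445, reject H₀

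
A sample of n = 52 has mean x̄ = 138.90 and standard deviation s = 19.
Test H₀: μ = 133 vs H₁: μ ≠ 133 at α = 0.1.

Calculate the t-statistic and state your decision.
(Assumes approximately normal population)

Answer: t = 2.2393, reject H₀

Derivation:
df = n - 1 = 51
SE = s/√n = 19/√52 = 2.6348
t = (x̄ - μ₀)/SE = (138.90 - 133)/2.6348 = 2.2393
Critical value: t_{0.05,51} = ±1.675
p-value ≈ 0.0295
Decision: reject H₀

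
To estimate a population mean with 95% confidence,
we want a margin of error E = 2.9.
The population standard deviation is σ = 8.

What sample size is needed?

z_0.025 = 1.960
n = (z×σ/E)² = (1.960×8/2.9)²
n = 29.2345
Round up: n = 30

Answer: n = 30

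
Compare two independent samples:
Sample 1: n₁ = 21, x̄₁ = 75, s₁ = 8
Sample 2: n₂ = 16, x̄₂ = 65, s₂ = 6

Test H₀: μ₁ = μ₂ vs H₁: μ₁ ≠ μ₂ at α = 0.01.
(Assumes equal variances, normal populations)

Pooled variance: s²_p = [20×8² + 15×6²]/(35) = 52.0000
s_p = 7.2111
SE = s_p×√(1/n₁ + 1/n₂) = 7.2111×√(1/21 + 1/16) = 2.3929
t = (x̄₁ - x̄₂)/SE = (75 - 65)/2.3929 = 4.1790
df = 35, t-critical = ±2.724
Decision: reject H₀

Answer: t = 4.1790, reject H₀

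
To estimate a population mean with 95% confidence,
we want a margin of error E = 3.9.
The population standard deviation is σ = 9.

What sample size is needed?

z_0.025 = 1.960
n = (z×σ/E)² = (1.960×9/3.9)²
n = 20.4582
Round up: n = 21

Answer: n = 21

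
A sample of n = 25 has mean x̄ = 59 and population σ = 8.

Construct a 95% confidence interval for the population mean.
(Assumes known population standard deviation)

Answer: (55.8640, 62.1360)

Derivation:
Confidence level: 95%, α = 0.05
z_0.025 = 1.960
SE = σ/√n = 8/√25 = 1.6000
Margin of error = 1.960 × 1.6000 = 3.1360
CI: x̄ ± margin = 59 ± 3.1360
CI: (55.8640, 62.1360)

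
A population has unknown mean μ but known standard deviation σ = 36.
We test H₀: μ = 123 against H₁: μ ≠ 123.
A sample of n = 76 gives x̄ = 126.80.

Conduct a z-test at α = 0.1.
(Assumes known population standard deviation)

Answer: z = 0.9202, fail to reject H₀

Derivation:
Standard error: SE = σ/√n = 36/√76 = 4.1295
z-statistic: z = (x̄ - μ₀)/SE = (126.80 - 123)/4.1295 = 0.9202
Critical value: ±1.645
p-value = 0.3575
Decision: fail to reject H₀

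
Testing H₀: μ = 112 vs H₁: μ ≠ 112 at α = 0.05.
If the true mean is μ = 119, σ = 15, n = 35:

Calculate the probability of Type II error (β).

SE = σ/√n = 15/√35 = 2.5355
Critical values: μ₀ ± z_0.025×SE = 112 ± 1.960×2.5355
Acceptance region: (107.0304, 116.9696)
Under H₁ (μ = 119): z_high = (116.9696 - 119)/2.5355 = -0.8008, z_low = (107.0304 - 119)/2.5355 = -4.7208
β = P(not reject | H₁) = Φ(-0.8008) - Φ(-4.7208) ≈ 0.2116

Answer: β ≈ 0.2116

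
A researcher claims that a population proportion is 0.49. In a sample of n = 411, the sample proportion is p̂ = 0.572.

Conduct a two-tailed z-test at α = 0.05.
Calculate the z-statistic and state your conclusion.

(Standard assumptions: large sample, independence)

H₀: p = 0.49, H₁: p ≠ 0.49
Standard error: SE = √(p₀(1-p₀)/n) = √(0.49×0.51/411) = 0.024658
z-statistic: z = (p̂ - p₀)/SE = (0.572 - 0.49)/0.024658 = 3.3255
Critical value: z_0.025 = ±1.960
p-value = 0.0009
Decision: reject H₀ at α = 0.05

Answer: z = 3.3255, reject H₀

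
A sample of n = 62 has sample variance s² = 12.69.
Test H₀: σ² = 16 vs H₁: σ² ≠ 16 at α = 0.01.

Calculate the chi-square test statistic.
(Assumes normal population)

Answer: χ² = 48.3806, fail to reject H₀

Derivation:
df = n - 1 = 61
χ² = (n-1)s²/σ₀² = 61×12.69/16 = 48.3806
Critical values: χ²_{0.995,61} = 36.301, χ²_{0.005,61} = 93.186
Rejection region: χ² < 36.301 or χ² > 93.186
Decision: fail to reject H₀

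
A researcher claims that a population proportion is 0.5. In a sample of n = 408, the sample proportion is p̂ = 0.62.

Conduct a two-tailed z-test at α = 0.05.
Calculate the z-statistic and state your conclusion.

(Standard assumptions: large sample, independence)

Answer: z = 4.8477, reject H₀

Derivation:
H₀: p = 0.5, H₁: p ≠ 0.5
Standard error: SE = √(p₀(1-p₀)/n) = √(0.5×0.5/408) = 0.024754
z-statistic: z = (p̂ - p₀)/SE = (0.62 - 0.5)/0.024754 = 4.8477
Critical value: z_0.025 = ±1.960
p-value < 0.0001
Decision: reject H₀ at α = 0.05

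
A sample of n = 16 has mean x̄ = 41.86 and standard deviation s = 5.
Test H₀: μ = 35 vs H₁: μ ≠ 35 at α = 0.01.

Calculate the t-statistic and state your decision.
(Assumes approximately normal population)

df = n - 1 = 15
SE = s/√n = 5/√16 = 1.2500
t = (x̄ - μ₀)/SE = (41.86 - 35)/1.2500 = 5.4880
Critical value: t_{0.005,15} = ±2.947
p-value ≈ 0.0001
Decision: reject H₀

Answer: t = 5.4880, reject H₀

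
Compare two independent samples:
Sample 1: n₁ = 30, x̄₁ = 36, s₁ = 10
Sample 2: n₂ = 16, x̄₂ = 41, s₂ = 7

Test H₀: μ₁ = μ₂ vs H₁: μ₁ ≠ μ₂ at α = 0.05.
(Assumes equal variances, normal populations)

Pooled variance: s²_p = [29×10² + 15×7²]/(44) = 82.6136
s_p = 9.0892
SE = s_p×√(1/n₁ + 1/n₂) = 9.0892×√(1/30 + 1/16) = 2.8137
t = (x̄₁ - x̄₂)/SE = (36 - 41)/2.8137 = -1.7770
df = 44, t-critical = ±2.015
Decision: fail to reject H₀

Answer: t = -1.7770, fail to reject H₀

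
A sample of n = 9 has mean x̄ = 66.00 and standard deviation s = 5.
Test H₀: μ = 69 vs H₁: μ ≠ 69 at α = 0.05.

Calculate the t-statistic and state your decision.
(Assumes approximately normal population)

Answer: t = -1.8000, fail to reject H₀

Derivation:
df = n - 1 = 8
SE = s/√n = 5/√9 = 1.6667
t = (x̄ - μ₀)/SE = (66.00 - 69)/1.6667 = -1.8000
Critical value: t_{0.025,8} = ±2.306
p-value ≈ 0.1096
Decision: fail to reject H₀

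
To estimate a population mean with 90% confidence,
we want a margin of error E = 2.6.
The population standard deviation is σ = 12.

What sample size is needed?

Answer: n = 58

Derivation:
z_0.05 = 1.645
n = (z×σ/E)² = (1.645×12/2.6)²
n = 57.6431
Round up: n = 58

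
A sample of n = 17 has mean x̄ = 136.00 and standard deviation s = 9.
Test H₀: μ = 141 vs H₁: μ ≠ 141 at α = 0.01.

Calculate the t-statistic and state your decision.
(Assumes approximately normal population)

df = n - 1 = 16
SE = s/√n = 9/√17 = 2.1828
t = (x̄ - μ₀)/SE = (136.00 - 141)/2.1828 = -2.2906
Critical value: t_{0.005,16} = ±2.921
p-value ≈ 0.0359
Decision: fail to reject H₀

Answer: t = -2.2906, fail to reject H₀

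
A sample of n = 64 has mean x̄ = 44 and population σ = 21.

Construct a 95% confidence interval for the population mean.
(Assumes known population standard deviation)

Answer: (38.8550, 49.1450)

Derivation:
Confidence level: 95%, α = 0.05
z_0.025 = 1.960
SE = σ/√n = 21/√64 = 2.6250
Margin of error = 1.960 × 2.6250 = 5.1450
CI: x̄ ± margin = 44 ± 5.1450
CI: (38.8550, 49.1450)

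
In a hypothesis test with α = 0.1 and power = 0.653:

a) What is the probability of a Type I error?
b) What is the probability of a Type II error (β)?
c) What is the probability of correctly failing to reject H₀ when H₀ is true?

a) Type I error probability = α = 0.1
b) Power = P(reject H₀ | H₁ true) = 1 - β = 0.653, so Type II error probability = β = 1 - Power = 0.347
c) P(fail to reject H₀ | H₀ true) = 1 - α = 0.9

Answer: a) 0.1, b) 0.347, c) 0.9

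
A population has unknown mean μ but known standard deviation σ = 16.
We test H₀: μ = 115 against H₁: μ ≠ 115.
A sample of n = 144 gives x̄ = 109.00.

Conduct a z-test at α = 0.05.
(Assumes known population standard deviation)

Standard error: SE = σ/√n = 16/√144 = 1.3333
z-statistic: z = (x̄ - μ₀)/SE = (109.00 - 115)/1.3333 = -4.5001
Critical value: ±1.960
p-value < 0.0001
Decision: reject H₀

Answer: z = -4.5001, reject H₀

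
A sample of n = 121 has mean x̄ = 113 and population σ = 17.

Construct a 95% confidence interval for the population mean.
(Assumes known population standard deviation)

Confidence level: 95%, α = 0.05
z_0.025 = 1.960
SE = σ/√n = 17/√121 = 1.5455
Margin of error = 1.960 × 1.5455 = 3.0292
CI: x̄ ± margin = 113 ± 3.0292
CI: (109.9708, 116.0292)

Answer: (109.9708, 116.0292)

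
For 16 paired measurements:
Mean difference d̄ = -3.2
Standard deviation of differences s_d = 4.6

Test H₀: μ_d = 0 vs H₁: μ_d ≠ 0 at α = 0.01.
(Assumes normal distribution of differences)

df = n - 1 = 15
SE = s_d/√n = 4.6/√16 = 1.1500
t = d̄/SE = -3.2/1.1500 = -2.7826
Critical value: t_{0.005,15} = ±2.947
p-value ≈ 0.0139
Decision: fail to reject H₀

Answer: t = -2.7826, fail to reject H₀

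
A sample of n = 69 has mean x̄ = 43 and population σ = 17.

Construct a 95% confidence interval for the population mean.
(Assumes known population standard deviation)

Answer: (38.9887, 47.0113)

Derivation:
Confidence level: 95%, α = 0.05
z_0.025 = 1.960
SE = σ/√n = 17/√69 = 2.0466
Margin of error = 1.960 × 2.0466 = 4.0113
CI: x̄ ± margin = 43 ± 4.0113
CI: (38.9887, 47.0113)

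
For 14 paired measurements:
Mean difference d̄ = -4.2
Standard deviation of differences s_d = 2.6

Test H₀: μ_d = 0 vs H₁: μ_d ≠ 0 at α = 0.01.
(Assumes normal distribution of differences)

df = n - 1 = 13
SE = s_d/√n = 2.6/√14 = 0.6949
t = d̄/SE = -4.2/0.6949 = -6.0440
Critical value: t_{0.005,13} = ±3.012
p-value < 0.0001
Decision: reject H₀

Answer: t = -6.0440, reject H₀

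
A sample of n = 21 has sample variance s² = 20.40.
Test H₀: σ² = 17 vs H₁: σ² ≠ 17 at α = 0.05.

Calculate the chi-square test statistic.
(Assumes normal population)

df = n - 1 = 20
χ² = (n-1)s²/σ₀² = 20×20.40/17 = 24.0000
Critical values: χ²_{0.975,20} = 9.591, χ²_{0.025,20} = 34.170
Rejection region: χ² < 9.591 or χ² > 34.170
Decision: fail to reject H₀

Answer: χ² = 24.0000, fail to reject H₀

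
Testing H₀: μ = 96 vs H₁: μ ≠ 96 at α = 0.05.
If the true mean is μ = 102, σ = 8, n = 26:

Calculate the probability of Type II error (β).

Answer: β ≈ 0.0311

Derivation:
SE = σ/√n = 8/√26 = 1.5689
Critical values: μ₀ ± z_0.025×SE = 96 ± 1.960×1.5689
Acceptance region: (92.9250, 99.0750)
Under H₁ (μ = 102): z_high = (99.0750 - 102)/1.5689 = -1.8644, z_low = (92.9250 - 102)/1.5689 = -5.7843
β = P(not reject | H₁) = Φ(-1.8644) - Φ(-5.7843) ≈ 0.0311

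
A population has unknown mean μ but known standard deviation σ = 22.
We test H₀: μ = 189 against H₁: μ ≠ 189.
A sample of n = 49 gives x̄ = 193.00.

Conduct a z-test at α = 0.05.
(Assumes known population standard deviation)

Answer: z = 1.2727, fail to reject H₀

Derivation:
Standard error: SE = σ/√n = 22/√49 = 3.1429
z-statistic: z = (x̄ - μ₀)/SE = (193.00 - 189)/3.1429 = 1.2727
Critical value: ±1.960
p-value = 0.2031
Decision: fail to reject H₀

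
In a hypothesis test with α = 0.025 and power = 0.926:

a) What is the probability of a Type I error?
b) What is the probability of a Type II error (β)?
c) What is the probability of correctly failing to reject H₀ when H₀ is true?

a) Type I error probability = α = 0.025
b) Power = P(reject H₀ | H₁ true) = 1 - β = 0.926, so Type II error probability = β = 1 - Power = 0.074
c) P(fail to reject H₀ | H₀ true) = 1 - α = 0.975

Answer: a) 0.025, b) 0.074, c) 0.975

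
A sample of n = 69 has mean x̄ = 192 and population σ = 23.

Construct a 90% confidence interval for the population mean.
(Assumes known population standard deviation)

Confidence level: 90%, α = 0.1
z_0.05 = 1.645
SE = σ/√n = 23/√69 = 2.7689
Margin of error = 1.645 × 2.7689 = 4.5548
CI: x̄ ± margin = 192 ± 4.5548
CI: (187.4452, 196.5548)

Answer: (187.4452, 196.5548)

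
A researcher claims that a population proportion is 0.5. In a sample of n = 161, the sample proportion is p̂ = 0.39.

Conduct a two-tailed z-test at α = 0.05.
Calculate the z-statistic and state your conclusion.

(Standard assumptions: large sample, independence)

H₀: p = 0.5, H₁: p ≠ 0.5
Standard error: SE = √(p₀(1-p₀)/n) = √(0.5×0.5/161) = 0.039406
z-statistic: z = (p̂ - p₀)/SE = (0.39 - 0.5)/0.039406 = -2.7915
Critical value: z_0.025 = ±1.960
p-value = 0.0052
Decision: reject H₀ at α = 0.05

Answer: z = -2.7915, reject H₀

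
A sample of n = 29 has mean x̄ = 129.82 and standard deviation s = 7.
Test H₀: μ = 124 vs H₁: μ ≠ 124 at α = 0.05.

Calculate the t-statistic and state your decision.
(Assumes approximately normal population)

Answer: t = 4.4773, reject H₀

Derivation:
df = n - 1 = 28
SE = s/√n = 7/√29 = 1.2999
t = (x̄ - μ₀)/SE = (129.82 - 124)/1.2999 = 4.4773
Critical value: t_{0.025,28} = ±2.048
p-value ≈ 0.0001
Decision: reject H₀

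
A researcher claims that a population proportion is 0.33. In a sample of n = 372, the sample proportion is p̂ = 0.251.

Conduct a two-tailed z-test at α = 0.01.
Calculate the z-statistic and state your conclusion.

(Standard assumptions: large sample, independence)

H₀: p = 0.33, H₁: p ≠ 0.33
Standard error: SE = √(p₀(1-p₀)/n) = √(0.33×0.67/372) = 0.024379
z-statistic: z = (p̂ - p₀)/SE = (0.251 - 0.33)/0.024379 = -3.2405
Critical value: z_0.005 = ±2.576
p-value = 0.0012
Decision: reject H₀ at α = 0.01

Answer: z = -3.2405, reject H₀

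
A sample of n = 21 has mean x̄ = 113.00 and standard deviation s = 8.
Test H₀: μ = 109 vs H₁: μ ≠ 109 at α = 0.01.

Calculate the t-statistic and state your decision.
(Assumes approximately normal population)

df = n - 1 = 20
SE = s/√n = 8/√21 = 1.7457
t = (x̄ - μ₀)/SE = (113.00 - 109)/1.7457 = 2.2913
Critical value: t_{0.005,20} = ±2.845
p-value ≈ 0.0329
Decision: fail to reject H₀

Answer: t = 2.2913, fail to reject H₀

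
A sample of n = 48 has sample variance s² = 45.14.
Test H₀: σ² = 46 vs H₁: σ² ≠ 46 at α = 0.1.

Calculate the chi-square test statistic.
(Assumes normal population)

df = n - 1 = 47
χ² = (n-1)s²/σ₀² = 47×45.14/46 = 46.1213
Critical values: χ²_{0.95,47} = 32.268, χ²_{0.05,47} = 64.001
Rejection region: χ² < 32.268 or χ² > 64.001
Decision: fail to reject H₀

Answer: χ² = 46.1213, fail to reject H₀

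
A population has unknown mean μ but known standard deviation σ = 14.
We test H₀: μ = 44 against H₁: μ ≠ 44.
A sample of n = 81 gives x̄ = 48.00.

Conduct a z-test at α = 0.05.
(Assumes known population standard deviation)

Standard error: SE = σ/√n = 14/√81 = 1.5556
z-statistic: z = (x̄ - μ₀)/SE = (48.00 - 44)/1.5556 = 2.5714
Critical value: ±1.960
p-value = 0.0101
Decision: reject H₀

Answer: z = 2.5714, reject H₀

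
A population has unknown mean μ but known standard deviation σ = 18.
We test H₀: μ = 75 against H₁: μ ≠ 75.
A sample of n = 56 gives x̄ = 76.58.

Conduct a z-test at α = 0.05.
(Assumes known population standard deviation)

Standard error: SE = σ/√n = 18/√56 = 2.4054
z-statistic: z = (x̄ - μ₀)/SE = (76.58 - 75)/2.4054 = 0.6569
Critical value: ±1.960
p-value = 0.5112
Decision: fail to reject H₀

Answer: z = 0.6569, fail to reject H₀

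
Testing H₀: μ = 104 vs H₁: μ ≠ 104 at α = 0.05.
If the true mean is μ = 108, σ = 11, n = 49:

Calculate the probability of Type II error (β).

Answer: β ≈ 0.2791

Derivation:
SE = σ/√n = 11/√49 = 1.5714
Critical values: μ₀ ± z_0.025×SE = 104 ± 1.960×1.5714
Acceptance region: (100.9201, 107.0799)
Under H₁ (μ = 108): z_high = (107.0799 - 108)/1.5714 = -0.5855, z_low = (100.9201 - 108)/1.5714 = -4.5055
β = P(not reject | H₁) = Φ(-0.5855) - Φ(-4.5055) ≈ 0.2791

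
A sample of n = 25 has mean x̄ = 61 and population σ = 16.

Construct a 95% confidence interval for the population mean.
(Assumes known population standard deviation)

Confidence level: 95%, α = 0.05
z_0.025 = 1.960
SE = σ/√n = 16/√25 = 3.2000
Margin of error = 1.960 × 3.2000 = 6.2720
CI: x̄ ± margin = 61 ± 6.2720
CI: (54.7280, 67.2720)

Answer: (54.7280, 67.2720)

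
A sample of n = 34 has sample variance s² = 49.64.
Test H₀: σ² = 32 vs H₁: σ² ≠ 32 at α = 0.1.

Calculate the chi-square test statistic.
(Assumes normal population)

Answer: χ² = 51.1913, reject H₀

Derivation:
df = n - 1 = 33
χ² = (n-1)s²/σ₀² = 33×49.64/32 = 51.1913
Critical values: χ²_{0.95,33} = 20.867, χ²_{0.05,33} = 47.400
Rejection region: χ² < 20.867 or χ² > 47.400
Decision: reject H₀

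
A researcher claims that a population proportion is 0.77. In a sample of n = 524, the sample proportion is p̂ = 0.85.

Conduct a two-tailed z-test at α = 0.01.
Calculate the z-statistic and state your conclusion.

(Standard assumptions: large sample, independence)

H₀: p = 0.77, H₁: p ≠ 0.77
Standard error: SE = √(p₀(1-p₀)/n) = √(0.77×0.23/524) = 0.018384
z-statistic: z = (p̂ - p₀)/SE = (0.85 - 0.77)/0.018384 = 4.3516
Critical value: z_0.005 = ±2.576
p-value < 0.0001
Decision: reject H₀ at α = 0.01

Answer: z = 4.3516, reject H₀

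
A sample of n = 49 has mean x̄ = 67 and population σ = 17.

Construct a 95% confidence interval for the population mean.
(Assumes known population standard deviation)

Answer: (62.2399, 71.7601)

Derivation:
Confidence level: 95%, α = 0.05
z_0.025 = 1.960
SE = σ/√n = 17/√49 = 2.4286
Margin of error = 1.960 × 2.4286 = 4.7601
CI: x̄ ± margin = 67 ± 4.7601
CI: (62.2399, 71.7601)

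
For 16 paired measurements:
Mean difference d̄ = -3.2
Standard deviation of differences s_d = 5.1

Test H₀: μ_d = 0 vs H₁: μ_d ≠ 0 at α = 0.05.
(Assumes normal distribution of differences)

Answer: t = -2.5098, reject H₀

Derivation:
df = n - 1 = 15
SE = s_d/√n = 5.1/√16 = 1.2750
t = d̄/SE = -3.2/1.2750 = -2.5098
Critical value: t_{0.025,15} = ±2.131
p-value ≈ 0.0240
Decision: reject H₀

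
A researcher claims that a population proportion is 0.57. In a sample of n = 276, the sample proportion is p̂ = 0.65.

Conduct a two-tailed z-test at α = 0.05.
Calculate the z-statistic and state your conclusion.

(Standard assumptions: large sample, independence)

H₀: p = 0.57, H₁: p ≠ 0.57
Standard error: SE = √(p₀(1-p₀)/n) = √(0.57×0.43/276) = 0.029800
z-statistic: z = (p̂ - p₀)/SE = (0.65 - 0.57)/0.029800 = 2.6846
Critical value: z_0.025 = ±1.960
p-value = 0.0073
Decision: reject H₀ at α = 0.05

Answer: z = 2.6846, reject H₀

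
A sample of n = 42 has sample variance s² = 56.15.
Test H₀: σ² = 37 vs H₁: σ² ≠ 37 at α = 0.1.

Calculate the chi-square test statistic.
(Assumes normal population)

df = n - 1 = 41
χ² = (n-1)s²/σ₀² = 41×56.15/37 = 62.2203
Critical values: χ²_{0.95,41} = 27.326, χ²_{0.05,41} = 56.942
Rejection region: χ² < 27.326 or χ² > 56.942
Decision: reject H₀

Answer: χ² = 62.2203, reject H₀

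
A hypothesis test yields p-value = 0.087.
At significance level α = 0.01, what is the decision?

Answer: fail to reject H₀

Derivation:
Compare p-value to α:
0.087 ≥ 0.01
Decision: fail to reject H₀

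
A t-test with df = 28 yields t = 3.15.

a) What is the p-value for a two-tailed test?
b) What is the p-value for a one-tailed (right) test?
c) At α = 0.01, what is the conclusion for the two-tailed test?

Answer: a) 0.0039, b) 0.0019, c) reject H₀

Derivation:
Using t-distribution with df = 28:
a) Two-tailed: p = 2×P(T > 3.15) = 0.0039
b) One-tailed: p = P(T > 3.15) = 0.0019
c) 0.0039 < 0.01, reject H₀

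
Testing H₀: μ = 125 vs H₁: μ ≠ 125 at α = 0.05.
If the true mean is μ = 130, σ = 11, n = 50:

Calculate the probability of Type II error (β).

SE = σ/√n = 11/√50 = 1.5556
Critical values: μ₀ ± z_0.025×SE = 125 ± 1.960×1.5556
Acceptance region: (121.9510, 128.0490)
Under H₁ (μ = 130): z_high = (128.0490 - 130)/1.5556 = -1.2542, z_low = (121.9510 - 130)/1.5556 = -5.1742
β = P(not reject | H₁) = Φ(-1.2542) - Φ(-5.1742) ≈ 0.1049

Answer: β ≈ 0.1049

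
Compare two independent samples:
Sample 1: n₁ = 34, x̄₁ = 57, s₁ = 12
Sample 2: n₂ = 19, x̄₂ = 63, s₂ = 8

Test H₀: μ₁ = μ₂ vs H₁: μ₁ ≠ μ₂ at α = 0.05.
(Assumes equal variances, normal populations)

Answer: t = -1.9469, fail to reject H₀

Derivation:
Pooled variance: s²_p = [33×12² + 18×8²]/(51) = 115.7647
s_p = 10.7594
SE = s_p×√(1/n₁ + 1/n₂) = 10.7594×√(1/34 + 1/19) = 3.0818
t = (x̄₁ - x̄₂)/SE = (57 - 63)/3.0818 = -1.9469
df = 51, t-critical = ±2.008
Decision: fail to reject H₀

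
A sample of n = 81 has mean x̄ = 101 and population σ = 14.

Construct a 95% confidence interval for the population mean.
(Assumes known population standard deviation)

Answer: (97.9510, 104.0490)

Derivation:
Confidence level: 95%, α = 0.05
z_0.025 = 1.960
SE = σ/√n = 14/√81 = 1.5556
Margin of error = 1.960 × 1.5556 = 3.0490
CI: x̄ ± margin = 101 ± 3.0490
CI: (97.9510, 104.0490)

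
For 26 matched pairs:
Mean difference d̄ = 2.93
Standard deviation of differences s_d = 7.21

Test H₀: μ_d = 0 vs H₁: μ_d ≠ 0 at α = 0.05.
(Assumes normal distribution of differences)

Answer: t = 2.0721, reject H₀

Derivation:
df = n - 1 = 25
SE = s_d/√n = 7.21/√26 = 1.4140
t = d̄/SE = 2.93/1.4140 = 2.0721
Critical value: t_{0.025,25} = ±2.060
p-value ≈ 0.0487
Decision: reject H₀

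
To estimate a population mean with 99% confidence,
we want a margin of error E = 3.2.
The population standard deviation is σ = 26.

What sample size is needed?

Answer: n = 439

Derivation:
z_0.005 = 2.576
n = (z×σ/E)² = (2.576×26/3.2)²
n = 438.0649
Round up: n = 439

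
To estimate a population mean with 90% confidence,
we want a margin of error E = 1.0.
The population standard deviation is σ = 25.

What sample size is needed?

z_0.05 = 1.645
n = (z×σ/E)² = (1.645×25/1.0)²
n = 1691.2656
Round up: n = 1692

Answer: n = 1692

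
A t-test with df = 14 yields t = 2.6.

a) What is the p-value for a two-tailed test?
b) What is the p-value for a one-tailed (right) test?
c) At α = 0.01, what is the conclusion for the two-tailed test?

Answer: a) 0.0210, b) 0.0105, c) fail to reject H₀

Derivation:
Using t-distribution with df = 14:
a) Two-tailed: p = 2×P(T > 2.6) = 0.0210
b) One-tailed: p = P(T > 2.6) = 0.0105
c) 0.0210 ≥ 0.01, fail to reject H₀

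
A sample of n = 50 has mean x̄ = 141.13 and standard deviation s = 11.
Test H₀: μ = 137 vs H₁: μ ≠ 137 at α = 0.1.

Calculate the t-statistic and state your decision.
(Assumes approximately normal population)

Answer: t = 2.6549, reject H₀

Derivation:
df = n - 1 = 49
SE = s/√n = 11/√50 = 1.5556
t = (x̄ - μ₀)/SE = (141.13 - 137)/1.5556 = 2.6549
Critical value: t_{0.05,49} = ±1.677
p-value ≈ 0.0107
Decision: reject H₀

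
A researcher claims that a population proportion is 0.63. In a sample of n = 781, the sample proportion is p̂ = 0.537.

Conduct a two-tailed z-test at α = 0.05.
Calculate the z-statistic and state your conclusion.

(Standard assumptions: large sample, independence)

Answer: z = -5.3832, reject H₀

Derivation:
H₀: p = 0.63, H₁: p ≠ 0.63
Standard error: SE = √(p₀(1-p₀)/n) = √(0.63×0.37/781) = 0.017276
z-statistic: z = (p̂ - p₀)/SE = (0.537 - 0.63)/0.017276 = -5.3832
Critical value: z_0.025 = ±1.960
p-value < 0.0001
Decision: reject H₀ at α = 0.05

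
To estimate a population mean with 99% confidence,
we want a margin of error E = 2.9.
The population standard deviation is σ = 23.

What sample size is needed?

z_0.005 = 2.576
n = (z×σ/E)² = (2.576×23/2.9)²
n = 417.3990
Round up: n = 418

Answer: n = 418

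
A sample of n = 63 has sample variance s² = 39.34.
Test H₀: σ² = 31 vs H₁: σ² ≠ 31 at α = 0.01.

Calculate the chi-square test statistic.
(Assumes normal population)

df = n - 1 = 62
χ² = (n-1)s²/σ₀² = 62×39.34/31 = 78.6800
Critical values: χ²_{0.995,62} = 37.068, χ²_{0.005,62} = 94.419
Rejection region: χ² < 37.068 or χ² > 94.419
Decision: fail to reject H₀

Answer: χ² = 78.6800, fail to reject H₀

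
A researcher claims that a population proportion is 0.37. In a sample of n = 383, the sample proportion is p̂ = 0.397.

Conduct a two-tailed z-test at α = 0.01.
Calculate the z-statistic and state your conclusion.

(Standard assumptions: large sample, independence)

Answer: z = 1.0944, fail to reject H₀

Derivation:
H₀: p = 0.37, H₁: p ≠ 0.37
Standard error: SE = √(p₀(1-p₀)/n) = √(0.37×0.63/383) = 0.024670
z-statistic: z = (p̂ - p₀)/SE = (0.397 - 0.37)/0.024670 = 1.0944
Critical value: z_0.005 = ±2.576
p-value = 0.2738
Decision: fail to reject H₀ at α = 0.01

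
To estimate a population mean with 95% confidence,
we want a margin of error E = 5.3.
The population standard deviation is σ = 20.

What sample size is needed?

z_0.025 = 1.960
n = (z×σ/E)² = (1.960×20/5.3)²
n = 54.7042
Round up: n = 55

Answer: n = 55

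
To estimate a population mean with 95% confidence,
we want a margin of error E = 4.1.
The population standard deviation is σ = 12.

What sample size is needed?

Answer: n = 33

Derivation:
z_0.025 = 1.960
n = (z×σ/E)² = (1.960×12/4.1)²
n = 32.9084
Round up: n = 33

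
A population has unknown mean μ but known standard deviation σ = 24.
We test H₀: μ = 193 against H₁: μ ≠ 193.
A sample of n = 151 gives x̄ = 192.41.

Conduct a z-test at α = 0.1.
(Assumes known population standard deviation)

Answer: z = -0.3021, fail to reject H₀

Derivation:
Standard error: SE = σ/√n = 24/√151 = 1.9531
z-statistic: z = (x̄ - μ₀)/SE = (192.41 - 193)/1.9531 = -0.3021
Critical value: ±1.645
p-value = 0.7626
Decision: fail to reject H₀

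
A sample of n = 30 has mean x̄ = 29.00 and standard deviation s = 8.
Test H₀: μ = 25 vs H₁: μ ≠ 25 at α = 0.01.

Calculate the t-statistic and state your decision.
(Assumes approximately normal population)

Answer: t = 2.7386, fail to reject H₀

Derivation:
df = n - 1 = 29
SE = s/√n = 8/√30 = 1.4606
t = (x̄ - μ₀)/SE = (29.00 - 25)/1.4606 = 2.7386
Critical value: t_{0.005,29} = ±2.756
p-value ≈ 0.0104
Decision: fail to reject H₀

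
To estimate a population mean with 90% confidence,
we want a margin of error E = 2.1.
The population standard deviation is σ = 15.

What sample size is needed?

Answer: n = 139

Derivation:
z_0.05 = 1.645
n = (z×σ/E)² = (1.645×15/2.1)²
n = 138.0625
Round up: n = 139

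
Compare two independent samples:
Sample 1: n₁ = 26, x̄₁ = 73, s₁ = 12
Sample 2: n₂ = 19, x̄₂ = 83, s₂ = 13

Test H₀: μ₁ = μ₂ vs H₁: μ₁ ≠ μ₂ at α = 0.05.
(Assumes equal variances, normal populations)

Answer: t = -2.6659, reject H₀

Derivation:
Pooled variance: s²_p = [25×12² + 18×13²]/(43) = 154.4651
s_p = 12.4284
SE = s_p×√(1/n₁ + 1/n₂) = 12.4284×√(1/26 + 1/19) = 3.7511
t = (x̄₁ - x̄₂)/SE = (73 - 83)/3.7511 = -2.6659
df = 43, t-critical = ±2.017
Decision: reject H₀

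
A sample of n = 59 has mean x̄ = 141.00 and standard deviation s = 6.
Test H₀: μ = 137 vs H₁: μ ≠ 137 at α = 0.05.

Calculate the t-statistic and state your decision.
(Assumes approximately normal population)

Answer: t = 5.1210, reject H₀

Derivation:
df = n - 1 = 58
SE = s/√n = 6/√59 = 0.7811
t = (x̄ - μ₀)/SE = (141.00 - 137)/0.7811 = 5.1210
Critical value: t_{0.025,58} = ±2.002
p-value < 0.0001
Decision: reject H₀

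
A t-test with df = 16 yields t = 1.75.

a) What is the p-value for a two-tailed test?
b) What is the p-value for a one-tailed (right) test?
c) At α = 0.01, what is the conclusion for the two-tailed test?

Using t-distribution with df = 16:
a) Two-tailed: p = 2×P(T > 1.75) = 0.0993
b) One-tailed: p = P(T > 1.75) = 0.0496
c) 0.0993 ≥ 0.01, fail to reject H₀

Answer: a) 0.0993, b) 0.0496, c) fail to reject H₀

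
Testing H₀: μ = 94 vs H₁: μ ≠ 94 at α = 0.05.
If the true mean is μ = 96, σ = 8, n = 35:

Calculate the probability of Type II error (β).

SE = σ/√n = 8/√35 = 1.3522
Critical values: μ₀ ± z_0.025×SE = 94 ± 1.960×1.3522
Acceptance region: (91.3497, 96.6503)
Under H₁ (μ = 96): z_high = (96.6503 - 96)/1.3522 = 0.4809, z_low = (91.3497 - 96)/1.3522 = -3.4391
β = P(not reject | H₁) = Φ(0.4809) - Φ(-3.4391) ≈ 0.6844

Answer: β ≈ 0.6844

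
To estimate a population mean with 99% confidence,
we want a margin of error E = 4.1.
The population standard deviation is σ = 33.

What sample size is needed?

Answer: n = 430

Derivation:
z_0.005 = 2.576
n = (z×σ/E)² = (2.576×33/4.1)²
n = 429.8846
Round up: n = 430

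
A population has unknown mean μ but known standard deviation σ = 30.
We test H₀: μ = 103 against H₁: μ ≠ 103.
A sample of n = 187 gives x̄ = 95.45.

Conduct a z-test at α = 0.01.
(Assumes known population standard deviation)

Answer: z = -3.4415, reject H₀

Derivation:
Standard error: SE = σ/√n = 30/√187 = 2.1938
z-statistic: z = (x̄ - μ₀)/SE = (95.45 - 103)/2.1938 = -3.4415
Critical value: ±2.576
p-value = 0.0006
Decision: reject H₀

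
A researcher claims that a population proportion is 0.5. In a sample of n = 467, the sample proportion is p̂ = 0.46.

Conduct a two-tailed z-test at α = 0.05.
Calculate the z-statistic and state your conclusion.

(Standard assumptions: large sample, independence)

H₀: p = 0.5, H₁: p ≠ 0.5
Standard error: SE = √(p₀(1-p₀)/n) = √(0.5×0.5/467) = 0.023137
z-statistic: z = (p̂ - p₀)/SE = (0.46 - 0.5)/0.023137 = -1.7288
Critical value: z_0.025 = ±1.960
p-value = 0.0838
Decision: fail to reject H₀ at α = 0.05

Answer: z = -1.7288, fail to reject H₀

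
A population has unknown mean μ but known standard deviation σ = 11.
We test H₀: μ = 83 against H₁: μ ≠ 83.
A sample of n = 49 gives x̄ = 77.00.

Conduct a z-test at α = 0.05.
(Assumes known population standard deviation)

Standard error: SE = σ/√n = 11/√49 = 1.5714
z-statistic: z = (x̄ - μ₀)/SE = (77.00 - 83)/1.5714 = -3.8183
Critical value: ±1.960
p-value = 0.0001
Decision: reject H₀

Answer: z = -3.8183, reject H₀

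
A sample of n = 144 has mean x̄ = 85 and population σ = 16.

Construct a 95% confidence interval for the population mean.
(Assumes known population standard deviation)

Confidence level: 95%, α = 0.05
z_0.025 = 1.960
SE = σ/√n = 16/√144 = 1.3333
Margin of error = 1.960 × 1.3333 = 2.6133
CI: x̄ ± margin = 85 ± 2.6133
CI: (82.3867, 87.6133)

Answer: (82.3867, 87.6133)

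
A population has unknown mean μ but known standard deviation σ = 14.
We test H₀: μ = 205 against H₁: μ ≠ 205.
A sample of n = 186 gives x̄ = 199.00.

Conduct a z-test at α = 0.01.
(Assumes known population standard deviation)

Standard error: SE = σ/√n = 14/√186 = 1.0265
z-statistic: z = (x̄ - μ₀)/SE = (199.00 - 205)/1.0265 = -5.8451
Critical value: ±2.576
p-value < 0.0001
Decision: reject H₀

Answer: z = -5.8451, reject H₀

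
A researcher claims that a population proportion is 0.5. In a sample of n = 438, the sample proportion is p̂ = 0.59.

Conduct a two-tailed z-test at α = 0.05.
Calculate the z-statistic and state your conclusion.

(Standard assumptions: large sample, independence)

Answer: z = 3.7671, reject H₀

Derivation:
H₀: p = 0.5, H₁: p ≠ 0.5
Standard error: SE = √(p₀(1-p₀)/n) = √(0.5×0.5/438) = 0.023891
z-statistic: z = (p̂ - p₀)/SE = (0.59 - 0.5)/0.023891 = 3.7671
Critical value: z_0.025 = ±1.960
p-value = 0.0002
Decision: reject H₀ at α = 0.05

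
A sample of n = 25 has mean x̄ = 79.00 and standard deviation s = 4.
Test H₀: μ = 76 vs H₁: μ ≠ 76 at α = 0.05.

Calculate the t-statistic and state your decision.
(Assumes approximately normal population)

Answer: t = 3.7500, reject H₀

Derivation:
df = n - 1 = 24
SE = s/√n = 4/√25 = 0.8000
t = (x̄ - μ₀)/SE = (79.00 - 76)/0.8000 = 3.7500
Critical value: t_{0.025,24} = ±2.064
p-value ≈ 0.0010
Decision: reject H₀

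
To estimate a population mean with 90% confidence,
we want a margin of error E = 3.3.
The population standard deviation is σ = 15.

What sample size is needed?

z_0.05 = 1.645
n = (z×σ/E)² = (1.645×15/3.3)²
n = 55.9096
Round up: n = 56

Answer: n = 56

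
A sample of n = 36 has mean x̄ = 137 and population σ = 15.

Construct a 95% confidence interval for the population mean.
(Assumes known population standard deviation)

Confidence level: 95%, α = 0.05
z_0.025 = 1.960
SE = σ/√n = 15/√36 = 2.5000
Margin of error = 1.960 × 2.5000 = 4.9000
CI: x̄ ± margin = 137 ± 4.9000
CI: (132.1000, 141.9000)

Answer: (132.1000, 141.9000)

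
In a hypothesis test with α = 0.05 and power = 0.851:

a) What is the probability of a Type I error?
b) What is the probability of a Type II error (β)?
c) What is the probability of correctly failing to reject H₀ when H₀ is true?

Answer: a) 0.05, b) 0.149, c) 0.95

Derivation:
a) Type I error probability = α = 0.05
b) Power = P(reject H₀ | H₁ true) = 1 - β = 0.851, so Type II error probability = β = 1 - Power = 0.149
c) P(fail to reject H₀ | H₀ true) = 1 - α = 0.95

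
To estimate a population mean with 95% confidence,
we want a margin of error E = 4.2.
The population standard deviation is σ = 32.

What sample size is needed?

Answer: n = 224

Derivation:
z_0.025 = 1.960
n = (z×σ/E)² = (1.960×32/4.2)²
n = 223.0044
Round up: n = 224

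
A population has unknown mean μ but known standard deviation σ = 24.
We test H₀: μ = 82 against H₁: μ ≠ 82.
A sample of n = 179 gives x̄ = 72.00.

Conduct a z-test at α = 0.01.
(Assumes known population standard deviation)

Standard error: SE = σ/√n = 24/√179 = 1.7938
z-statistic: z = (x̄ - μ₀)/SE = (72.00 - 82)/1.7938 = -5.5748
Critical value: ±2.576
p-value < 0.0001
Decision: reject H₀

Answer: z = -5.5748, reject H₀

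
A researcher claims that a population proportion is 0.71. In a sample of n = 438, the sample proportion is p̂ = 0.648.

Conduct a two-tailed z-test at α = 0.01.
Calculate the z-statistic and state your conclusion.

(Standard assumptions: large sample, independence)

Answer: z = -2.8595, reject H₀

Derivation:
H₀: p = 0.71, H₁: p ≠ 0.71
Standard error: SE = √(p₀(1-p₀)/n) = √(0.71×0.29/438) = 0.021682
z-statistic: z = (p̂ - p₀)/SE = (0.648 - 0.71)/0.021682 = -2.8595
Critical value: z_0.005 = ±2.576
p-value = 0.0042
Decision: reject H₀ at α = 0.01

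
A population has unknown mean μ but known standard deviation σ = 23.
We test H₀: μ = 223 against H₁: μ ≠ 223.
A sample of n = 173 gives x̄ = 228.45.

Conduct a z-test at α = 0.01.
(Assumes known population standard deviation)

Standard error: SE = σ/√n = 23/√173 = 1.7487
z-statistic: z = (x̄ - μ₀)/SE = (228.45 - 223)/1.7487 = 3.1166
Critical value: ±2.576
p-value = 0.0018
Decision: reject H₀

Answer: z = 3.1166, reject H₀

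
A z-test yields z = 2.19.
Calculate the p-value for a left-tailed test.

For z = 2.19:
p = P(Z < 2.19) = Φ(2.19) = 0.9857

Answer: p-value ≈ 0.9857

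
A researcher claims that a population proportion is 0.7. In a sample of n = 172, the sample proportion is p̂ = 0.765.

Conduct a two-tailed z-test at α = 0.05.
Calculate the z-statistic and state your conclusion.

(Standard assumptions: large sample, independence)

Answer: z = 1.8602, fail to reject H₀

Derivation:
H₀: p = 0.7, H₁: p ≠ 0.7
Standard error: SE = √(p₀(1-p₀)/n) = √(0.7×0.3/172) = 0.034942
z-statistic: z = (p̂ - p₀)/SE = (0.765 - 0.7)/0.034942 = 1.8602
Critical value: z_0.025 = ±1.960
p-value = 0.0629
Decision: fail to reject H₀ at α = 0.05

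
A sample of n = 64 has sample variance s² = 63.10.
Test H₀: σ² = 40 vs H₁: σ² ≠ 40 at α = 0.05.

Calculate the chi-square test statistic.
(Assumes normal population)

Answer: χ² = 99.3825, reject H₀

Derivation:
df = n - 1 = 63
χ² = (n-1)s²/σ₀² = 63×63.10/40 = 99.3825
Critical values: χ²_{0.975,63} = 42.950, χ²_{0.025,63} = 86.830
Rejection region: χ² < 42.950 or χ² > 86.830
Decision: reject H₀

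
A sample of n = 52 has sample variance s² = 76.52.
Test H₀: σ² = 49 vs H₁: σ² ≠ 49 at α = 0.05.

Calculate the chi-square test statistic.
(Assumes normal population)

Answer: χ² = 79.6433, reject H₀

Derivation:
df = n - 1 = 51
χ² = (n-1)s²/σ₀² = 51×76.52/49 = 79.6433
Critical values: χ²_{0.975,51} = 33.162, χ²_{0.025,51} = 72.616
Rejection region: χ² < 33.162 or χ² > 72.616
Decision: reject H₀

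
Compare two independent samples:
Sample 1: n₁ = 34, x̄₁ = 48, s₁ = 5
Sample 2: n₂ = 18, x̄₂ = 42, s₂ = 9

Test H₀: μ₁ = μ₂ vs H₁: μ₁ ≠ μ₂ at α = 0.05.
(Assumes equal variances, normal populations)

Pooled variance: s²_p = [33×5² + 17×9²]/(50) = 44.0400
s_p = 6.6363
SE = s_p×√(1/n₁ + 1/n₂) = 6.6363×√(1/34 + 1/18) = 1.9344
t = (x̄₁ - x̄₂)/SE = (48 - 42)/1.9344 = 3.1017
df = 50, t-critical = ±2.009
Decision: reject H₀

Answer: t = 3.1017, reject H₀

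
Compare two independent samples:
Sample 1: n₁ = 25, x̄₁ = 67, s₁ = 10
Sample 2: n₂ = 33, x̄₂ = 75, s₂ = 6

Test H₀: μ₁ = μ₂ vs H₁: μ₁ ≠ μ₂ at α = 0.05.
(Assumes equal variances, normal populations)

Pooled variance: s²_p = [24×10² + 32×6²]/(56) = 63.4286
s_p = 7.9642
SE = s_p×√(1/n₁ + 1/n₂) = 7.9642×√(1/25 + 1/33) = 2.1117
t = (x̄₁ - x̄₂)/SE = (67 - 75)/2.1117 = -3.7884
df = 56, t-critical = ±2.003
Decision: reject H₀

Answer: t = -3.7884, reject H₀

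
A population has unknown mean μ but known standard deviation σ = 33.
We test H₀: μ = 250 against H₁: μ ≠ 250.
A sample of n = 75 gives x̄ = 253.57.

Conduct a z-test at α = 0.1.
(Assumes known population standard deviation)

Answer: z = 0.9369, fail to reject H₀

Derivation:
Standard error: SE = σ/√n = 33/√75 = 3.8105
z-statistic: z = (x̄ - μ₀)/SE = (253.57 - 250)/3.8105 = 0.9369
Critical value: ±1.645
p-value = 0.3488
Decision: fail to reject H₀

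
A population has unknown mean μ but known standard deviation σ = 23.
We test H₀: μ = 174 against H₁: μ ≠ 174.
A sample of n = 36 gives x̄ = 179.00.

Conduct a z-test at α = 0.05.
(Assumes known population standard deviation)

Answer: z = 1.3044, fail to reject H₀

Derivation:
Standard error: SE = σ/√n = 23/√36 = 3.8333
z-statistic: z = (x̄ - μ₀)/SE = (179.00 - 174)/3.8333 = 1.3044
Critical value: ±1.960
p-value = 0.1921
Decision: fail to reject H₀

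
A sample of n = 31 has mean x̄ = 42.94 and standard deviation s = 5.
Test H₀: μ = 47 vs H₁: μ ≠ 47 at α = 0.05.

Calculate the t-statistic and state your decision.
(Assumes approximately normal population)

df = n - 1 = 30
SE = s/√n = 5/√31 = 0.8980
t = (x̄ - μ₀)/SE = (42.94 - 47)/0.8980 = -4.5212
Critical value: t_{0.025,30} = ±2.042
p-value ≈ 0.0001
Decision: reject H₀

Answer: t = -4.5212, reject H₀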